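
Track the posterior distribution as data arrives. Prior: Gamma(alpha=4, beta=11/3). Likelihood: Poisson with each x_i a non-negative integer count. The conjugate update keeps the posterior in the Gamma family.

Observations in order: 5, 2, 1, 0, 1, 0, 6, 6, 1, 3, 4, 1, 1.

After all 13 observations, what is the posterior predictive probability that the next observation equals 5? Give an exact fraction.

obs 1: x=5 → posterior Gamma(9, 14/3)
obs 2: x=2 → posterior Gamma(11, 17/3)
obs 3: x=1 → posterior Gamma(12, 20/3)
obs 4: x=0 → posterior Gamma(12, 23/3)
obs 5: x=1 → posterior Gamma(13, 26/3)
obs 6: x=0 → posterior Gamma(13, 29/3)
obs 7: x=6 → posterior Gamma(19, 32/3)
obs 8: x=6 → posterior Gamma(25, 35/3)
obs 9: x=1 → posterior Gamma(26, 38/3)
obs 10: x=3 → posterior Gamma(29, 41/3)
obs 11: x=4 → posterior Gamma(33, 44/3)
obs 12: x=1 → posterior Gamma(34, 47/3)
obs 13: x=1 → posterior Gamma(35, 50/3)

40718863892834633588790893554687500000000000000000000000000000000000/935480596774678503001801362972812283024661354043792689825893575512801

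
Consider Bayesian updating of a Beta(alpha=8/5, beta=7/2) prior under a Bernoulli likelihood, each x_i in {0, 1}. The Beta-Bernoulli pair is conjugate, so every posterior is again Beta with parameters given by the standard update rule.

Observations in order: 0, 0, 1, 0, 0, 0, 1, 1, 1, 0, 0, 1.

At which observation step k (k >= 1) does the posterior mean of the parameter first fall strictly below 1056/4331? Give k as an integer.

obs 1: x=0 → posterior Beta(8/5, 9/2)
obs 2: x=0 → posterior Beta(8/5, 11/2)
obs 3: x=1 → posterior Beta(13/5, 11/2)
obs 4: x=0 → posterior Beta(13/5, 13/2)
obs 5: x=0 → posterior Beta(13/5, 15/2)
obs 6: x=0 → posterior Beta(13/5, 17/2)
obs 7: x=1 → posterior Beta(18/5, 17/2)
obs 8: x=1 → posterior Beta(23/5, 17/2)
obs 9: x=1 → posterior Beta(28/5, 17/2)
obs 10: x=0 → posterior Beta(28/5, 19/2)
obs 11: x=0 → posterior Beta(28/5, 21/2)
obs 12: x=1 → posterior Beta(33/5, 21/2)

k = 2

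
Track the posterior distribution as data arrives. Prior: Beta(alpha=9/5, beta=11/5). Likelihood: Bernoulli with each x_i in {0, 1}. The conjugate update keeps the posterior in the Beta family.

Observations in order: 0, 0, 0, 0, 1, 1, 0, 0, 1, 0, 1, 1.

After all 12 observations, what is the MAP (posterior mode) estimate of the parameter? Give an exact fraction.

obs 1: x=0 → posterior Beta(9/5, 16/5)
obs 2: x=0 → posterior Beta(9/5, 21/5)
obs 3: x=0 → posterior Beta(9/5, 26/5)
obs 4: x=0 → posterior Beta(9/5, 31/5)
obs 5: x=1 → posterior Beta(14/5, 31/5)
obs 6: x=1 → posterior Beta(19/5, 31/5)
obs 7: x=0 → posterior Beta(19/5, 36/5)
obs 8: x=0 → posterior Beta(19/5, 41/5)
obs 9: x=1 → posterior Beta(24/5, 41/5)
obs 10: x=0 → posterior Beta(24/5, 46/5)
obs 11: x=1 → posterior Beta(29/5, 46/5)
obs 12: x=1 → posterior Beta(34/5, 46/5)

29/70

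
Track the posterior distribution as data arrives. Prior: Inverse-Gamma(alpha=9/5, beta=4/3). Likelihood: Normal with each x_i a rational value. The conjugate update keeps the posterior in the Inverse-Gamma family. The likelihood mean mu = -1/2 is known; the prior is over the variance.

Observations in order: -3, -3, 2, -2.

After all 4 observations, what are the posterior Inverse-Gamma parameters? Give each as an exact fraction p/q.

obs 1: x=-3 → posterior Inverse-Gamma(23/10, 107/24)
obs 2: x=-3 → posterior Inverse-Gamma(14/5, 91/12)
obs 3: x=2 → posterior Inverse-Gamma(33/10, 257/24)
obs 4: x=-2 → posterior Inverse-Gamma(19/5, 71/6)

alpha=19/5, beta=71/6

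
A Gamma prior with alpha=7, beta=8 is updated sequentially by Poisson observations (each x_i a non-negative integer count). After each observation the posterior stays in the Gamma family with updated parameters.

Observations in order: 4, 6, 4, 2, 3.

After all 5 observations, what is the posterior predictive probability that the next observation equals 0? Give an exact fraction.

obs 1: x=4 → posterior Gamma(11, 9)
obs 2: x=6 → posterior Gamma(17, 10)
obs 3: x=4 → posterior Gamma(21, 11)
obs 4: x=2 → posterior Gamma(23, 12)
obs 5: x=3 → posterior Gamma(26, 13)

91733330193268616658399616009/629983141281877223603213172736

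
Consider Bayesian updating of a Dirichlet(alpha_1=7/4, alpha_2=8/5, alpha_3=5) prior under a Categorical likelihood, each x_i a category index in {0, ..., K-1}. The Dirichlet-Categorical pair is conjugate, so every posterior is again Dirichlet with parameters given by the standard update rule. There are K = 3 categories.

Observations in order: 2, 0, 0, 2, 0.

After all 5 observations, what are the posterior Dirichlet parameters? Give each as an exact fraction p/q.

obs 1: x=2 → posterior Dirichlet(7/4, 8/5, 6)
obs 2: x=0 → posterior Dirichlet(11/4, 8/5, 6)
obs 3: x=0 → posterior Dirichlet(15/4, 8/5, 6)
obs 4: x=2 → posterior Dirichlet(15/4, 8/5, 7)
obs 5: x=0 → posterior Dirichlet(19/4, 8/5, 7)

alpha_1=19/4, alpha_2=8/5, alpha_3=7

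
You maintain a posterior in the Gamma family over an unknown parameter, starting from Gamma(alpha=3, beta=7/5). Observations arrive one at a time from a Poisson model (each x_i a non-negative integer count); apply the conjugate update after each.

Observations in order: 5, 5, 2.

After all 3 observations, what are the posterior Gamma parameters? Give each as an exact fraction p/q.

obs 1: x=5 → posterior Gamma(8, 12/5)
obs 2: x=5 → posterior Gamma(13, 17/5)
obs 3: x=2 → posterior Gamma(15, 22/5)

alpha=15, beta=22/5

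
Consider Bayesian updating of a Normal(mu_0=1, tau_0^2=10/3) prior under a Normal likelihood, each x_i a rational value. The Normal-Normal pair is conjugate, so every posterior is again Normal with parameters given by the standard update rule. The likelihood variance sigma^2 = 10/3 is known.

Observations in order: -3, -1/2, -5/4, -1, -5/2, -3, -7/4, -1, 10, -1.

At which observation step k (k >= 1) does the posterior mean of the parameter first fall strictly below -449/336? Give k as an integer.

obs 1: x=-3 → posterior Normal(-1, 5/3)
obs 2: x=-1/2 → posterior Normal(-5/6, 10/9)
obs 3: x=-5/4 → posterior Normal(-15/16, 5/6)
obs 4: x=-1 → posterior Normal(-19/20, 2/3)
obs 5: x=-5/2 → posterior Normal(-29/24, 5/9)
obs 6: x=-3 → posterior Normal(-41/28, 10/21)
obs 7: x=-7/4 → posterior Normal(-3/2, 5/12)
obs 8: x=-1 → posterior Normal(-13/9, 10/27)
obs 9: x=10 → posterior Normal(-3/10, 1/3)
obs 10: x=-1 → posterior Normal(-4/11, 10/33)

k = 6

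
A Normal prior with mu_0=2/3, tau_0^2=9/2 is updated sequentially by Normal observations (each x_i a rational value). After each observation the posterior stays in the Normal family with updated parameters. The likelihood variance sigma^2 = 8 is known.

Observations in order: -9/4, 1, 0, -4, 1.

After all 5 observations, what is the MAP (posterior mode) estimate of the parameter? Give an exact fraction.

-331/732

obs 1: x=-9/4 → posterior Normal(-23/60, 72/25)
obs 2: x=1 → posterior Normal(-7/408, 36/17)
obs 3: x=0 → posterior Normal(-7/516, 72/43)
obs 4: x=-4 → posterior Normal(-439/624, 18/13)
obs 5: x=1 → posterior Normal(-331/732, 72/61)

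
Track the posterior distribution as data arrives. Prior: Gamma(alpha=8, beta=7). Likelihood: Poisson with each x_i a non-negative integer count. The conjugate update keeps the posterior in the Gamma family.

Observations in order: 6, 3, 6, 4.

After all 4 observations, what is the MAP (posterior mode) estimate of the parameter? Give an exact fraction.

obs 1: x=6 → posterior Gamma(14, 8)
obs 2: x=3 → posterior Gamma(17, 9)
obs 3: x=6 → posterior Gamma(23, 10)
obs 4: x=4 → posterior Gamma(27, 11)

26/11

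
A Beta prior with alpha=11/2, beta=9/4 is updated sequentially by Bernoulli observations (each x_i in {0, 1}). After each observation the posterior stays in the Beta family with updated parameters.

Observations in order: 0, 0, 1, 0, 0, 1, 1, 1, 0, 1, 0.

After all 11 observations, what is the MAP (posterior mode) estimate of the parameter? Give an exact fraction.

38/67

obs 1: x=0 → posterior Beta(11/2, 13/4)
obs 2: x=0 → posterior Beta(11/2, 17/4)
obs 3: x=1 → posterior Beta(13/2, 17/4)
obs 4: x=0 → posterior Beta(13/2, 21/4)
obs 5: x=0 → posterior Beta(13/2, 25/4)
obs 6: x=1 → posterior Beta(15/2, 25/4)
obs 7: x=1 → posterior Beta(17/2, 25/4)
obs 8: x=1 → posterior Beta(19/2, 25/4)
obs 9: x=0 → posterior Beta(19/2, 29/4)
obs 10: x=1 → posterior Beta(21/2, 29/4)
obs 11: x=0 → posterior Beta(21/2, 33/4)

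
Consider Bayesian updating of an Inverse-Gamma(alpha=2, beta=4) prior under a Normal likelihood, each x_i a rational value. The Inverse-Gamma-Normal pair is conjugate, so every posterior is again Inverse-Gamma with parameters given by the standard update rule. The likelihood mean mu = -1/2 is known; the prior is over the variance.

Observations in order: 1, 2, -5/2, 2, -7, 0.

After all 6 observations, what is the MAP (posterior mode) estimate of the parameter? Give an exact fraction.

277/48

obs 1: x=1 → posterior Inverse-Gamma(5/2, 41/8)
obs 2: x=2 → posterior Inverse-Gamma(3, 33/4)
obs 3: x=-5/2 → posterior Inverse-Gamma(7/2, 41/4)
obs 4: x=2 → posterior Inverse-Gamma(4, 107/8)
obs 5: x=-7 → posterior Inverse-Gamma(9/2, 69/2)
obs 6: x=0 → posterior Inverse-Gamma(5, 277/8)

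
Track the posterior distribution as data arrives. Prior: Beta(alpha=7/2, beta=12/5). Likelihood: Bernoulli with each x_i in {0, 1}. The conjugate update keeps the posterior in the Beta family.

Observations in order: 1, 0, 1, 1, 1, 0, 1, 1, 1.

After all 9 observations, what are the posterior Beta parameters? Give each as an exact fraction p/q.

obs 1: x=1 → posterior Beta(9/2, 12/5)
obs 2: x=0 → posterior Beta(9/2, 17/5)
obs 3: x=1 → posterior Beta(11/2, 17/5)
obs 4: x=1 → posterior Beta(13/2, 17/5)
obs 5: x=1 → posterior Beta(15/2, 17/5)
obs 6: x=0 → posterior Beta(15/2, 22/5)
obs 7: x=1 → posterior Beta(17/2, 22/5)
obs 8: x=1 → posterior Beta(19/2, 22/5)
obs 9: x=1 → posterior Beta(21/2, 22/5)

alpha=21/2, beta=22/5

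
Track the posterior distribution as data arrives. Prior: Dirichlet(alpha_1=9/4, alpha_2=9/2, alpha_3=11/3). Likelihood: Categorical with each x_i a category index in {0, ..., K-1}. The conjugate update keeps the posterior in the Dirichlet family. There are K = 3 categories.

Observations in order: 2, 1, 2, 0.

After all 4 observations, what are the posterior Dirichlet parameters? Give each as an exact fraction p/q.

obs 1: x=2 → posterior Dirichlet(9/4, 9/2, 14/3)
obs 2: x=1 → posterior Dirichlet(9/4, 11/2, 14/3)
obs 3: x=2 → posterior Dirichlet(9/4, 11/2, 17/3)
obs 4: x=0 → posterior Dirichlet(13/4, 11/2, 17/3)

alpha_1=13/4, alpha_2=11/2, alpha_3=17/3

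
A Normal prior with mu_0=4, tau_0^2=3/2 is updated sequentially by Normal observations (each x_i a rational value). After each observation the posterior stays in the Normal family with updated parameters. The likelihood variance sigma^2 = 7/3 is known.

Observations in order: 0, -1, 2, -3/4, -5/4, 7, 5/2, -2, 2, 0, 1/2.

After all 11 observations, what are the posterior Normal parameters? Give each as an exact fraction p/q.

mu_0=137/113, tau_0^2=21/113

obs 1: x=0 → posterior Normal(56/23, 21/23)
obs 2: x=-1 → posterior Normal(47/32, 21/32)
obs 3: x=2 → posterior Normal(65/41, 21/41)
obs 4: x=-3/4 → posterior Normal(233/200, 21/50)
obs 5: x=-5/4 → posterior Normal(47/59, 21/59)
obs 6: x=7 → posterior Normal(55/34, 21/68)
obs 7: x=5/2 → posterior Normal(265/154, 3/11)
obs 8: x=-2 → posterior Normal(229/172, 21/86)
obs 9: x=2 → posterior Normal(53/38, 21/95)
obs 10: x=0 → posterior Normal(265/208, 21/104)
obs 11: x=1/2 → posterior Normal(137/113, 21/113)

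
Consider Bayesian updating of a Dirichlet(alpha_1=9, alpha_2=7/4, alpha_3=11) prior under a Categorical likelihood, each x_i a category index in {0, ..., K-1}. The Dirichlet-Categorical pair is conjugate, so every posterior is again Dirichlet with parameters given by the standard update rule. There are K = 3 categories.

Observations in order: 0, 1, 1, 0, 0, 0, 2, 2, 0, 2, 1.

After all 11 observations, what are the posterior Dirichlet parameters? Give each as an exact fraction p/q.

obs 1: x=0 → posterior Dirichlet(10, 7/4, 11)
obs 2: x=1 → posterior Dirichlet(10, 11/4, 11)
obs 3: x=1 → posterior Dirichlet(10, 15/4, 11)
obs 4: x=0 → posterior Dirichlet(11, 15/4, 11)
obs 5: x=0 → posterior Dirichlet(12, 15/4, 11)
obs 6: x=0 → posterior Dirichlet(13, 15/4, 11)
obs 7: x=2 → posterior Dirichlet(13, 15/4, 12)
obs 8: x=2 → posterior Dirichlet(13, 15/4, 13)
obs 9: x=0 → posterior Dirichlet(14, 15/4, 13)
obs 10: x=2 → posterior Dirichlet(14, 15/4, 14)
obs 11: x=1 → posterior Dirichlet(14, 19/4, 14)

alpha_1=14, alpha_2=19/4, alpha_3=14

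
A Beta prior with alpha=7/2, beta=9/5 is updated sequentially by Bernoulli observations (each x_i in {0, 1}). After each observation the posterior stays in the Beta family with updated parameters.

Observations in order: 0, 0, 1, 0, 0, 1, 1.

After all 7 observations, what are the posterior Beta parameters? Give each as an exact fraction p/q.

alpha=13/2, beta=29/5

obs 1: x=0 → posterior Beta(7/2, 14/5)
obs 2: x=0 → posterior Beta(7/2, 19/5)
obs 3: x=1 → posterior Beta(9/2, 19/5)
obs 4: x=0 → posterior Beta(9/2, 24/5)
obs 5: x=0 → posterior Beta(9/2, 29/5)
obs 6: x=1 → posterior Beta(11/2, 29/5)
obs 7: x=1 → posterior Beta(13/2, 29/5)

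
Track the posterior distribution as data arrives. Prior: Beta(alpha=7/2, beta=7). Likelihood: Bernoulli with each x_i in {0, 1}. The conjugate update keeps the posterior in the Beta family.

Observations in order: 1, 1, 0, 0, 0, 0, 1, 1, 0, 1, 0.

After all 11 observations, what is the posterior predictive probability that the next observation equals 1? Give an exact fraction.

obs 1: x=1 → posterior Beta(9/2, 7)
obs 2: x=1 → posterior Beta(11/2, 7)
obs 3: x=0 → posterior Beta(11/2, 8)
obs 4: x=0 → posterior Beta(11/2, 9)
obs 5: x=0 → posterior Beta(11/2, 10)
obs 6: x=0 → posterior Beta(11/2, 11)
obs 7: x=1 → posterior Beta(13/2, 11)
obs 8: x=1 → posterior Beta(15/2, 11)
obs 9: x=0 → posterior Beta(15/2, 12)
obs 10: x=1 → posterior Beta(17/2, 12)
obs 11: x=0 → posterior Beta(17/2, 13)

17/43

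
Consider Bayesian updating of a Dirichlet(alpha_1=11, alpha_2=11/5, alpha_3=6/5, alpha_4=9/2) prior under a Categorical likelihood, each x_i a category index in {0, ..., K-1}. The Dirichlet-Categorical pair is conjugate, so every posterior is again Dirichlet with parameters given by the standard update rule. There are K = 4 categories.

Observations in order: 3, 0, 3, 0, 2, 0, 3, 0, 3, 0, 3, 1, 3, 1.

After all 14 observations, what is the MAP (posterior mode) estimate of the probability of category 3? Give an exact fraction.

obs 1: x=3 → posterior Dirichlet(11, 11/5, 6/5, 11/2)
obs 2: x=0 → posterior Dirichlet(12, 11/5, 6/5, 11/2)
obs 3: x=3 → posterior Dirichlet(12, 11/5, 6/5, 13/2)
obs 4: x=0 → posterior Dirichlet(13, 11/5, 6/5, 13/2)
obs 5: x=2 → posterior Dirichlet(13, 11/5, 11/5, 13/2)
obs 6: x=0 → posterior Dirichlet(14, 11/5, 11/5, 13/2)
obs 7: x=3 → posterior Dirichlet(14, 11/5, 11/5, 15/2)
obs 8: x=0 → posterior Dirichlet(15, 11/5, 11/5, 15/2)
obs 9: x=3 → posterior Dirichlet(15, 11/5, 11/5, 17/2)
obs 10: x=0 → posterior Dirichlet(16, 11/5, 11/5, 17/2)
obs 11: x=3 → posterior Dirichlet(16, 11/5, 11/5, 19/2)
obs 12: x=1 → posterior Dirichlet(16, 16/5, 11/5, 19/2)
obs 13: x=3 → posterior Dirichlet(16, 16/5, 11/5, 21/2)
obs 14: x=1 → posterior Dirichlet(16, 21/5, 11/5, 21/2)

95/289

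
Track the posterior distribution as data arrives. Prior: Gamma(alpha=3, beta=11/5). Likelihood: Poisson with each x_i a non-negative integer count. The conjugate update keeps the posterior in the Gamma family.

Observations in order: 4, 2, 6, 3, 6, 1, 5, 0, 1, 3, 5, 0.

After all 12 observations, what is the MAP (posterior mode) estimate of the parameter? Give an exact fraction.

190/71

obs 1: x=4 → posterior Gamma(7, 16/5)
obs 2: x=2 → posterior Gamma(9, 21/5)
obs 3: x=6 → posterior Gamma(15, 26/5)
obs 4: x=3 → posterior Gamma(18, 31/5)
obs 5: x=6 → posterior Gamma(24, 36/5)
obs 6: x=1 → posterior Gamma(25, 41/5)
obs 7: x=5 → posterior Gamma(30, 46/5)
obs 8: x=0 → posterior Gamma(30, 51/5)
obs 9: x=1 → posterior Gamma(31, 56/5)
obs 10: x=3 → posterior Gamma(34, 61/5)
obs 11: x=5 → posterior Gamma(39, 66/5)
obs 12: x=0 → posterior Gamma(39, 71/5)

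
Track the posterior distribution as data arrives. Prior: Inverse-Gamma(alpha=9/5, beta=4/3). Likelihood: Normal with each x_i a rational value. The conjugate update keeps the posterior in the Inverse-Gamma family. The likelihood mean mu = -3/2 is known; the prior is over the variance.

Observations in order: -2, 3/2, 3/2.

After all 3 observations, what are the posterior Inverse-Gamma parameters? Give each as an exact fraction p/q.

alpha=33/10, beta=251/24

obs 1: x=-2 → posterior Inverse-Gamma(23/10, 35/24)
obs 2: x=3/2 → posterior Inverse-Gamma(14/5, 143/24)
obs 3: x=3/2 → posterior Inverse-Gamma(33/10, 251/24)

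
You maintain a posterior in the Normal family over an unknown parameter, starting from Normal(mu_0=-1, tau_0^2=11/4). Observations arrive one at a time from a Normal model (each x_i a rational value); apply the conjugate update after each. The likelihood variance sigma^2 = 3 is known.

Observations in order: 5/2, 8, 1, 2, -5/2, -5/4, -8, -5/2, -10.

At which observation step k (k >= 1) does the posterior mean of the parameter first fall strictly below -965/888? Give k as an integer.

obs 1: x=5/2 → posterior Normal(31/46, 33/23)
obs 2: x=8 → posterior Normal(207/68, 33/34)
obs 3: x=1 → posterior Normal(229/90, 11/15)
obs 4: x=2 → posterior Normal(39/16, 33/56)
obs 5: x=-5/2 → posterior Normal(109/67, 33/67)
obs 6: x=-5/4 → posterior Normal(127/104, 11/26)
obs 7: x=-8 → posterior Normal(29/356, 33/89)
obs 8: x=-5/2 → posterior Normal(-81/400, 33/100)
obs 9: x=-10 → posterior Normal(-521/444, 11/37)

k = 9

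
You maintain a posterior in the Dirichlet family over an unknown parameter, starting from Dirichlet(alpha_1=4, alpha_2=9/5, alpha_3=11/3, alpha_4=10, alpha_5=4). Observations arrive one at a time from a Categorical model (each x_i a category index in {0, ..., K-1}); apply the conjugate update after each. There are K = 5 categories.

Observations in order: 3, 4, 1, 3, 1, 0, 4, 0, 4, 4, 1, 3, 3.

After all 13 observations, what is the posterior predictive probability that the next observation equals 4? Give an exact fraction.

120/547

obs 1: x=3 → posterior Dirichlet(4, 9/5, 11/3, 11, 4)
obs 2: x=4 → posterior Dirichlet(4, 9/5, 11/3, 11, 5)
obs 3: x=1 → posterior Dirichlet(4, 14/5, 11/3, 11, 5)
obs 4: x=3 → posterior Dirichlet(4, 14/5, 11/3, 12, 5)
obs 5: x=1 → posterior Dirichlet(4, 19/5, 11/3, 12, 5)
obs 6: x=0 → posterior Dirichlet(5, 19/5, 11/3, 12, 5)
obs 7: x=4 → posterior Dirichlet(5, 19/5, 11/3, 12, 6)
obs 8: x=0 → posterior Dirichlet(6, 19/5, 11/3, 12, 6)
obs 9: x=4 → posterior Dirichlet(6, 19/5, 11/3, 12, 7)
obs 10: x=4 → posterior Dirichlet(6, 19/5, 11/3, 12, 8)
obs 11: x=1 → posterior Dirichlet(6, 24/5, 11/3, 12, 8)
obs 12: x=3 → posterior Dirichlet(6, 24/5, 11/3, 13, 8)
obs 13: x=3 → posterior Dirichlet(6, 24/5, 11/3, 14, 8)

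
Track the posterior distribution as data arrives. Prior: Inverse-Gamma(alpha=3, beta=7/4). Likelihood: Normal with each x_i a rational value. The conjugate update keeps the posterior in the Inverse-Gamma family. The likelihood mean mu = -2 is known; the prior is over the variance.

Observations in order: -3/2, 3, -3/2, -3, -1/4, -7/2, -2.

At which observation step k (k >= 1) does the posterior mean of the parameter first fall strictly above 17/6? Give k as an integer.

obs 1: x=-3/2 → posterior Inverse-Gamma(7/2, 15/8)
obs 2: x=3 → posterior Inverse-Gamma(4, 115/8)
obs 3: x=-3/2 → posterior Inverse-Gamma(9/2, 29/2)
obs 4: x=-3 → posterior Inverse-Gamma(5, 15)
obs 5: x=-1/4 → posterior Inverse-Gamma(11/2, 529/32)
obs 6: x=-7/2 → posterior Inverse-Gamma(6, 565/32)
obs 7: x=-2 → posterior Inverse-Gamma(13/2, 565/32)

k = 2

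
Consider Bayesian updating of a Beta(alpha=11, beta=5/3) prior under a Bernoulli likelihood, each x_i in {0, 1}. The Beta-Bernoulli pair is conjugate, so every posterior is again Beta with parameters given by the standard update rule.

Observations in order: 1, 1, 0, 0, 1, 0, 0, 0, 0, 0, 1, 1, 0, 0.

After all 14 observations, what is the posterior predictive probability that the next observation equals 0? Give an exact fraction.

obs 1: x=1 → posterior Beta(12, 5/3)
obs 2: x=1 → posterior Beta(13, 5/3)
obs 3: x=0 → posterior Beta(13, 8/3)
obs 4: x=0 → posterior Beta(13, 11/3)
obs 5: x=1 → posterior Beta(14, 11/3)
obs 6: x=0 → posterior Beta(14, 14/3)
obs 7: x=0 → posterior Beta(14, 17/3)
obs 8: x=0 → posterior Beta(14, 20/3)
obs 9: x=0 → posterior Beta(14, 23/3)
obs 10: x=0 → posterior Beta(14, 26/3)
obs 11: x=1 → posterior Beta(15, 26/3)
obs 12: x=1 → posterior Beta(16, 26/3)
obs 13: x=0 → posterior Beta(16, 29/3)
obs 14: x=0 → posterior Beta(16, 32/3)

2/5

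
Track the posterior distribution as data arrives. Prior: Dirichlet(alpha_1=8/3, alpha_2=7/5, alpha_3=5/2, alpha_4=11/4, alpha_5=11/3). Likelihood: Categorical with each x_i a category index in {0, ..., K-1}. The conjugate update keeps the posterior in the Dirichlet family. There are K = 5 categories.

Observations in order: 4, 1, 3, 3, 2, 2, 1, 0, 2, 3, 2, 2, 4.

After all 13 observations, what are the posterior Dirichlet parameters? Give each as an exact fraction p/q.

obs 1: x=4 → posterior Dirichlet(8/3, 7/5, 5/2, 11/4, 14/3)
obs 2: x=1 → posterior Dirichlet(8/3, 12/5, 5/2, 11/4, 14/3)
obs 3: x=3 → posterior Dirichlet(8/3, 12/5, 5/2, 15/4, 14/3)
obs 4: x=3 → posterior Dirichlet(8/3, 12/5, 5/2, 19/4, 14/3)
obs 5: x=2 → posterior Dirichlet(8/3, 12/5, 7/2, 19/4, 14/3)
obs 6: x=2 → posterior Dirichlet(8/3, 12/5, 9/2, 19/4, 14/3)
obs 7: x=1 → posterior Dirichlet(8/3, 17/5, 9/2, 19/4, 14/3)
obs 8: x=0 → posterior Dirichlet(11/3, 17/5, 9/2, 19/4, 14/3)
obs 9: x=2 → posterior Dirichlet(11/3, 17/5, 11/2, 19/4, 14/3)
obs 10: x=3 → posterior Dirichlet(11/3, 17/5, 11/2, 23/4, 14/3)
obs 11: x=2 → posterior Dirichlet(11/3, 17/5, 13/2, 23/4, 14/3)
obs 12: x=2 → posterior Dirichlet(11/3, 17/5, 15/2, 23/4, 14/3)
obs 13: x=4 → posterior Dirichlet(11/3, 17/5, 15/2, 23/4, 17/3)

alpha_1=11/3, alpha_2=17/5, alpha_3=15/2, alpha_4=23/4, alpha_5=17/3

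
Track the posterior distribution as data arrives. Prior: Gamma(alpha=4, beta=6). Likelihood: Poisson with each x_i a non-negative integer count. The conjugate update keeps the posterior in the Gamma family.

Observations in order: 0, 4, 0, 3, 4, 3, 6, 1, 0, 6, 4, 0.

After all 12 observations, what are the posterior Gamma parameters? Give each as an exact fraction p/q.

obs 1: x=0 → posterior Gamma(4, 7)
obs 2: x=4 → posterior Gamma(8, 8)
obs 3: x=0 → posterior Gamma(8, 9)
obs 4: x=3 → posterior Gamma(11, 10)
obs 5: x=4 → posterior Gamma(15, 11)
obs 6: x=3 → posterior Gamma(18, 12)
obs 7: x=6 → posterior Gamma(24, 13)
obs 8: x=1 → posterior Gamma(25, 14)
obs 9: x=0 → posterior Gamma(25, 15)
obs 10: x=6 → posterior Gamma(31, 16)
obs 11: x=4 → posterior Gamma(35, 17)
obs 12: x=0 → posterior Gamma(35, 18)

alpha=35, beta=18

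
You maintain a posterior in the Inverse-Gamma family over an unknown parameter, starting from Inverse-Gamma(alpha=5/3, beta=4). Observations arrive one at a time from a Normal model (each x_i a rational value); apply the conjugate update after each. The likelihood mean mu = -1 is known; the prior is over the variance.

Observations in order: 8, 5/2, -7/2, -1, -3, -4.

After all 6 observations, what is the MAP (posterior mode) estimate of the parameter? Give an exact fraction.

723/68

obs 1: x=8 → posterior Inverse-Gamma(13/6, 89/2)
obs 2: x=5/2 → posterior Inverse-Gamma(8/3, 405/8)
obs 3: x=-7/2 → posterior Inverse-Gamma(19/6, 215/4)
obs 4: x=-1 → posterior Inverse-Gamma(11/3, 215/4)
obs 5: x=-3 → posterior Inverse-Gamma(25/6, 223/4)
obs 6: x=-4 → posterior Inverse-Gamma(14/3, 241/4)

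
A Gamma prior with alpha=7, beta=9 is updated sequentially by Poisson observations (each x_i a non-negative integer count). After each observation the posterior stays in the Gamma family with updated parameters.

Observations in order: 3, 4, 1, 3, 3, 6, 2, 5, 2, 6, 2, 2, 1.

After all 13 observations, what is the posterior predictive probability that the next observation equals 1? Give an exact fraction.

obs 1: x=3 → posterior Gamma(10, 10)
obs 2: x=4 → posterior Gamma(14, 11)
obs 3: x=1 → posterior Gamma(15, 12)
obs 4: x=3 → posterior Gamma(18, 13)
obs 5: x=3 → posterior Gamma(21, 14)
obs 6: x=6 → posterior Gamma(27, 15)
obs 7: x=2 → posterior Gamma(29, 16)
obs 8: x=5 → posterior Gamma(34, 17)
obs 9: x=2 → posterior Gamma(36, 18)
obs 10: x=6 → posterior Gamma(42, 19)
obs 11: x=2 → posterior Gamma(44, 20)
obs 12: x=2 → posterior Gamma(46, 21)
obs 13: x=1 → posterior Gamma(47, 22)

58339655006639569876771532696237194455492932335446151380951105536/230640796319223839361986981083444028527480075343400946297318327681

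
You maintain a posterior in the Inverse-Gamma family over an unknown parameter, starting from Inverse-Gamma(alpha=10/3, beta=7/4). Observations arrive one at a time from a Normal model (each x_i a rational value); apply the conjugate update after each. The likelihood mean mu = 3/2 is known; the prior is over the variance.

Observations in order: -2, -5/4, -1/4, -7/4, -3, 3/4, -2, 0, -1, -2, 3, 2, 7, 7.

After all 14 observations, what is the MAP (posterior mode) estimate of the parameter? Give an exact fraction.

obs 1: x=-2 → posterior Inverse-Gamma(23/6, 63/8)
obs 2: x=-5/4 → posterior Inverse-Gamma(13/3, 373/32)
obs 3: x=-1/4 → posterior Inverse-Gamma(29/6, 211/16)
obs 4: x=-7/4 → posterior Inverse-Gamma(16/3, 591/32)
obs 5: x=-3 → posterior Inverse-Gamma(35/6, 915/32)
obs 6: x=3/4 → posterior Inverse-Gamma(19/3, 231/8)
obs 7: x=-2 → posterior Inverse-Gamma(41/6, 35)
obs 8: x=0 → posterior Inverse-Gamma(22/3, 289/8)
obs 9: x=-1 → posterior Inverse-Gamma(47/6, 157/4)
obs 10: x=-2 → posterior Inverse-Gamma(25/3, 363/8)
obs 11: x=3 → posterior Inverse-Gamma(53/6, 93/2)
obs 12: x=2 → posterior Inverse-Gamma(28/3, 373/8)
obs 13: x=7 → posterior Inverse-Gamma(59/6, 247/4)
obs 14: x=7 → posterior Inverse-Gamma(31/3, 615/8)

1845/272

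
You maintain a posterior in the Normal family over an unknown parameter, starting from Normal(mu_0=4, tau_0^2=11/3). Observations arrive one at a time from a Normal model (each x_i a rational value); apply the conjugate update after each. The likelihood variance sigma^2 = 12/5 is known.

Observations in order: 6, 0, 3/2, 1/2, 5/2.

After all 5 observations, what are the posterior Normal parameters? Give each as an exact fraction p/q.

obs 1: x=6 → posterior Normal(474/91, 132/91)
obs 2: x=0 → posterior Normal(237/73, 66/73)
obs 3: x=3/2 → posterior Normal(371/134, 44/67)
obs 4: x=1/2 → posterior Normal(73/32, 33/64)
obs 5: x=5/2 → posterior Normal(1443/622, 132/311)

mu_0=1443/622, tau_0^2=132/311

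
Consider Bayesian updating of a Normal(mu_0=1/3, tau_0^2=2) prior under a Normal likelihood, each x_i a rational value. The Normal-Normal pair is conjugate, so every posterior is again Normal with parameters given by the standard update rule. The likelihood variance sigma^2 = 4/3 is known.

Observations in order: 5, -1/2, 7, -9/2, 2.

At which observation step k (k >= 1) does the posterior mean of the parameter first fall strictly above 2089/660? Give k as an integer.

obs 1: x=5 → posterior Normal(47/15, 4/5)
obs 2: x=-1/2 → posterior Normal(85/48, 1/2)
obs 3: x=7 → posterior Normal(211/66, 4/11)
obs 4: x=-9/2 → posterior Normal(65/42, 2/7)
obs 5: x=2 → posterior Normal(83/51, 4/17)

k = 3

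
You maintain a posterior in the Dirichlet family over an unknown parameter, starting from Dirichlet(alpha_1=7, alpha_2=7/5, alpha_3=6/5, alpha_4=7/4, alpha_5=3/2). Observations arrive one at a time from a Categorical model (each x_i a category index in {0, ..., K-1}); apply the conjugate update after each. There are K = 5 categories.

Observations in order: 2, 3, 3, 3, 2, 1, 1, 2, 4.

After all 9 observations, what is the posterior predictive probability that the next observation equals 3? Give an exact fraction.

obs 1: x=2 → posterior Dirichlet(7, 7/5, 11/5, 7/4, 3/2)
obs 2: x=3 → posterior Dirichlet(7, 7/5, 11/5, 11/4, 3/2)
obs 3: x=3 → posterior Dirichlet(7, 7/5, 11/5, 15/4, 3/2)
obs 4: x=3 → posterior Dirichlet(7, 7/5, 11/5, 19/4, 3/2)
obs 5: x=2 → posterior Dirichlet(7, 7/5, 16/5, 19/4, 3/2)
obs 6: x=1 → posterior Dirichlet(7, 12/5, 16/5, 19/4, 3/2)
obs 7: x=1 → posterior Dirichlet(7, 17/5, 16/5, 19/4, 3/2)
obs 8: x=2 → posterior Dirichlet(7, 17/5, 21/5, 19/4, 3/2)
obs 9: x=4 → posterior Dirichlet(7, 17/5, 21/5, 19/4, 5/2)

5/23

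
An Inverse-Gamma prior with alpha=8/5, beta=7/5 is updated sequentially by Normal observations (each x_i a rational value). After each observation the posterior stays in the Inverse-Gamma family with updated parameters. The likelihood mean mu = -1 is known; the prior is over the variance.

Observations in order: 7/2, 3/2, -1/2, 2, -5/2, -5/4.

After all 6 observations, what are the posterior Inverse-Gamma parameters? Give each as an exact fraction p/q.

alpha=23/5, beta=3269/160

obs 1: x=7/2 → posterior Inverse-Gamma(21/10, 461/40)
obs 2: x=3/2 → posterior Inverse-Gamma(13/5, 293/20)
obs 3: x=-1/2 → posterior Inverse-Gamma(31/10, 591/40)
obs 4: x=2 → posterior Inverse-Gamma(18/5, 771/40)
obs 5: x=-5/2 → posterior Inverse-Gamma(41/10, 102/5)
obs 6: x=-5/4 → posterior Inverse-Gamma(23/5, 3269/160)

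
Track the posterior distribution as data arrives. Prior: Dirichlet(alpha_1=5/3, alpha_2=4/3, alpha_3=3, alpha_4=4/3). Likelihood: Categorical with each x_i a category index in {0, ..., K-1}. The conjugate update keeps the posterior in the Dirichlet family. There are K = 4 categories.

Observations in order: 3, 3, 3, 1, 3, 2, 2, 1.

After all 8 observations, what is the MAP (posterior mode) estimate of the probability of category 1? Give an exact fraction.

obs 1: x=3 → posterior Dirichlet(5/3, 4/3, 3, 7/3)
obs 2: x=3 → posterior Dirichlet(5/3, 4/3, 3, 10/3)
obs 3: x=3 → posterior Dirichlet(5/3, 4/3, 3, 13/3)
obs 4: x=1 → posterior Dirichlet(5/3, 7/3, 3, 13/3)
obs 5: x=3 → posterior Dirichlet(5/3, 7/3, 3, 16/3)
obs 6: x=2 → posterior Dirichlet(5/3, 7/3, 4, 16/3)
obs 7: x=2 → posterior Dirichlet(5/3, 7/3, 5, 16/3)
obs 8: x=1 → posterior Dirichlet(5/3, 10/3, 5, 16/3)

7/34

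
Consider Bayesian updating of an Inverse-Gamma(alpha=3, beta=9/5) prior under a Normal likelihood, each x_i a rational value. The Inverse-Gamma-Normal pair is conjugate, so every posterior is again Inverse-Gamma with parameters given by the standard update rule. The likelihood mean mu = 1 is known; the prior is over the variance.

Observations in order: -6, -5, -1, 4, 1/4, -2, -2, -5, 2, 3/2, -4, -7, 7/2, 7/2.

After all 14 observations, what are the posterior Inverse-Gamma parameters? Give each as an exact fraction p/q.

obs 1: x=-6 → posterior Inverse-Gamma(7/2, 263/10)
obs 2: x=-5 → posterior Inverse-Gamma(4, 443/10)
obs 3: x=-1 → posterior Inverse-Gamma(9/2, 463/10)
obs 4: x=4 → posterior Inverse-Gamma(5, 254/5)
obs 5: x=1/4 → posterior Inverse-Gamma(11/2, 8173/160)
obs 6: x=-2 → posterior Inverse-Gamma(6, 8893/160)
obs 7: x=-2 → posterior Inverse-Gamma(13/2, 9613/160)
obs 8: x=-5 → posterior Inverse-Gamma(7, 12493/160)
obs 9: x=2 → posterior Inverse-Gamma(15/2, 12573/160)
obs 10: x=3/2 → posterior Inverse-Gamma(8, 12593/160)
obs 11: x=-4 → posterior Inverse-Gamma(17/2, 14593/160)
obs 12: x=-7 → posterior Inverse-Gamma(9, 19713/160)
obs 13: x=7/2 → posterior Inverse-Gamma(19/2, 20213/160)
obs 14: x=7/2 → posterior Inverse-Gamma(10, 20713/160)

alpha=10, beta=20713/160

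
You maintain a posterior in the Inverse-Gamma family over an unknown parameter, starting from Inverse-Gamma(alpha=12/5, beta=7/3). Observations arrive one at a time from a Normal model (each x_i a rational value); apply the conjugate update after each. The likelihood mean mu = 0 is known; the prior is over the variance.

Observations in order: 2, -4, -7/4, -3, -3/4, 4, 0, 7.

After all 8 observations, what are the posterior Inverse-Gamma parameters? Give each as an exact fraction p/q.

alpha=32/5, beta=2455/48

obs 1: x=2 → posterior Inverse-Gamma(29/10, 13/3)
obs 2: x=-4 → posterior Inverse-Gamma(17/5, 37/3)
obs 3: x=-7/4 → posterior Inverse-Gamma(39/10, 1331/96)
obs 4: x=-3 → posterior Inverse-Gamma(22/5, 1763/96)
obs 5: x=-3/4 → posterior Inverse-Gamma(49/10, 895/48)
obs 6: x=4 → posterior Inverse-Gamma(27/5, 1279/48)
obs 7: x=0 → posterior Inverse-Gamma(59/10, 1279/48)
obs 8: x=7 → posterior Inverse-Gamma(32/5, 2455/48)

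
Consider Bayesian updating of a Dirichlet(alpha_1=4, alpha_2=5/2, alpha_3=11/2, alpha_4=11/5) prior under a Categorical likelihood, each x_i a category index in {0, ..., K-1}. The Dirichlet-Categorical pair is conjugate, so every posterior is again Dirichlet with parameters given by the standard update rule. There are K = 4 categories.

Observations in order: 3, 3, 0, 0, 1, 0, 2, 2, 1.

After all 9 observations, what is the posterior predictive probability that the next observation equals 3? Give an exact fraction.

21/116

obs 1: x=3 → posterior Dirichlet(4, 5/2, 11/2, 16/5)
obs 2: x=3 → posterior Dirichlet(4, 5/2, 11/2, 21/5)
obs 3: x=0 → posterior Dirichlet(5, 5/2, 11/2, 21/5)
obs 4: x=0 → posterior Dirichlet(6, 5/2, 11/2, 21/5)
obs 5: x=1 → posterior Dirichlet(6, 7/2, 11/2, 21/5)
obs 6: x=0 → posterior Dirichlet(7, 7/2, 11/2, 21/5)
obs 7: x=2 → posterior Dirichlet(7, 7/2, 13/2, 21/5)
obs 8: x=2 → posterior Dirichlet(7, 7/2, 15/2, 21/5)
obs 9: x=1 → posterior Dirichlet(7, 9/2, 15/2, 21/5)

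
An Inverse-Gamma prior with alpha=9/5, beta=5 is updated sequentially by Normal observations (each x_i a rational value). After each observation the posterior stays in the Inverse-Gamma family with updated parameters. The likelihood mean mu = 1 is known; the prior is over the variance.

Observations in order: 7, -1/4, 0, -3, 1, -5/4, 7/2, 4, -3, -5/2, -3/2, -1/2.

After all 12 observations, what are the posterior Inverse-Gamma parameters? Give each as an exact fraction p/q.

alpha=39/5, beta=973/16

obs 1: x=7 → posterior Inverse-Gamma(23/10, 23)
obs 2: x=-1/4 → posterior Inverse-Gamma(14/5, 761/32)
obs 3: x=0 → posterior Inverse-Gamma(33/10, 777/32)
obs 4: x=-3 → posterior Inverse-Gamma(19/5, 1033/32)
obs 5: x=1 → posterior Inverse-Gamma(43/10, 1033/32)
obs 6: x=-5/4 → posterior Inverse-Gamma(24/5, 557/16)
obs 7: x=7/2 → posterior Inverse-Gamma(53/10, 607/16)
obs 8: x=4 → posterior Inverse-Gamma(29/5, 679/16)
obs 9: x=-3 → posterior Inverse-Gamma(63/10, 807/16)
obs 10: x=-5/2 → posterior Inverse-Gamma(34/5, 905/16)
obs 11: x=-3/2 → posterior Inverse-Gamma(73/10, 955/16)
obs 12: x=-1/2 → posterior Inverse-Gamma(39/5, 973/16)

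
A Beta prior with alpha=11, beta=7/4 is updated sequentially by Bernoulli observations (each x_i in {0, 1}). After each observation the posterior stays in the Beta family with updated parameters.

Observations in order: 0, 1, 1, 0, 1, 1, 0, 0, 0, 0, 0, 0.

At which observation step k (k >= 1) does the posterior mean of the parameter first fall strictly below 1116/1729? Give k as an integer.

obs 1: x=0 → posterior Beta(11, 11/4)
obs 2: x=1 → posterior Beta(12, 11/4)
obs 3: x=1 → posterior Beta(13, 11/4)
obs 4: x=0 → posterior Beta(13, 15/4)
obs 5: x=1 → posterior Beta(14, 15/4)
obs 6: x=1 → posterior Beta(15, 15/4)
obs 7: x=0 → posterior Beta(15, 19/4)
obs 8: x=0 → posterior Beta(15, 23/4)
obs 9: x=0 → posterior Beta(15, 27/4)
obs 10: x=0 → posterior Beta(15, 31/4)
obs 11: x=0 → posterior Beta(15, 35/4)
obs 12: x=0 → posterior Beta(15, 39/4)

k = 11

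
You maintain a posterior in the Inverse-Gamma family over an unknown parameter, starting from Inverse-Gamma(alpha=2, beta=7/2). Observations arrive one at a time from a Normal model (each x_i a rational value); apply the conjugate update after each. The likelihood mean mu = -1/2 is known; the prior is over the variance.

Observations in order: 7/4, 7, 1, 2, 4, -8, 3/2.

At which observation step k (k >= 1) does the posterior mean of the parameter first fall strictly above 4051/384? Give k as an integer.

obs 1: x=7/4 → posterior Inverse-Gamma(5/2, 193/32)
obs 2: x=7 → posterior Inverse-Gamma(3, 1093/32)
obs 3: x=1 → posterior Inverse-Gamma(7/2, 1129/32)
obs 4: x=2 → posterior Inverse-Gamma(4, 1229/32)
obs 5: x=4 → posterior Inverse-Gamma(9/2, 1553/32)
obs 6: x=-8 → posterior Inverse-Gamma(5, 2453/32)
obs 7: x=3/2 → posterior Inverse-Gamma(11/2, 2517/32)

k = 2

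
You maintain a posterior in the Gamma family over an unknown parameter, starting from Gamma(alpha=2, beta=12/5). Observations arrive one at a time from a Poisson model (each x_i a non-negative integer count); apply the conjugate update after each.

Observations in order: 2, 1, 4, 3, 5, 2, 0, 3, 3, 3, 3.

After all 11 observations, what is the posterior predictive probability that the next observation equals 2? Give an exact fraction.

obs 1: x=2 → posterior Gamma(4, 17/5)
obs 2: x=1 → posterior Gamma(5, 22/5)
obs 3: x=4 → posterior Gamma(9, 27/5)
obs 4: x=3 → posterior Gamma(12, 32/5)
obs 5: x=5 → posterior Gamma(17, 37/5)
obs 6: x=2 → posterior Gamma(19, 42/5)
obs 7: x=0 → posterior Gamma(19, 47/5)
obs 8: x=3 → posterior Gamma(22, 52/5)
obs 9: x=3 → posterior Gamma(25, 57/5)
obs 10: x=3 → posterior Gamma(28, 62/5)
obs 11: x=3 → posterior Gamma(31, 67/5)

314499953979908896002443639658872671657390241310617376009325/1224200068815308408414518140473061350041045260740031122767872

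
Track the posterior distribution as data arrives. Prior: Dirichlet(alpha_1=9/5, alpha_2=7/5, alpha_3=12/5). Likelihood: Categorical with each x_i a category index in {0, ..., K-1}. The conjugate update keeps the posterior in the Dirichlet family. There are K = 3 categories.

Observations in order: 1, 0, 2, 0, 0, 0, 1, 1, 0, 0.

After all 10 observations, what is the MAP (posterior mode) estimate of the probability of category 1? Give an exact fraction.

obs 1: x=1 → posterior Dirichlet(9/5, 12/5, 12/5)
obs 2: x=0 → posterior Dirichlet(14/5, 12/5, 12/5)
obs 3: x=2 → posterior Dirichlet(14/5, 12/5, 17/5)
obs 4: x=0 → posterior Dirichlet(19/5, 12/5, 17/5)
obs 5: x=0 → posterior Dirichlet(24/5, 12/5, 17/5)
obs 6: x=0 → posterior Dirichlet(29/5, 12/5, 17/5)
obs 7: x=1 → posterior Dirichlet(29/5, 17/5, 17/5)
obs 8: x=1 → posterior Dirichlet(29/5, 22/5, 17/5)
obs 9: x=0 → posterior Dirichlet(34/5, 22/5, 17/5)
obs 10: x=0 → posterior Dirichlet(39/5, 22/5, 17/5)

17/63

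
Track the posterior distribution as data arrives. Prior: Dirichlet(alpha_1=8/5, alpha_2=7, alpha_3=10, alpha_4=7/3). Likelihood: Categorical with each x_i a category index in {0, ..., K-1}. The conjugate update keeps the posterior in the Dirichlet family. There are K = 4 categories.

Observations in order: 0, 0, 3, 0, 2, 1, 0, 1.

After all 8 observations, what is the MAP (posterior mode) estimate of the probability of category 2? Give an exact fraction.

75/187

obs 1: x=0 → posterior Dirichlet(13/5, 7, 10, 7/3)
obs 2: x=0 → posterior Dirichlet(18/5, 7, 10, 7/3)
obs 3: x=3 → posterior Dirichlet(18/5, 7, 10, 10/3)
obs 4: x=0 → posterior Dirichlet(23/5, 7, 10, 10/3)
obs 5: x=2 → posterior Dirichlet(23/5, 7, 11, 10/3)
obs 6: x=1 → posterior Dirichlet(23/5, 8, 11, 10/3)
obs 7: x=0 → posterior Dirichlet(28/5, 8, 11, 10/3)
obs 8: x=1 → posterior Dirichlet(28/5, 9, 11, 10/3)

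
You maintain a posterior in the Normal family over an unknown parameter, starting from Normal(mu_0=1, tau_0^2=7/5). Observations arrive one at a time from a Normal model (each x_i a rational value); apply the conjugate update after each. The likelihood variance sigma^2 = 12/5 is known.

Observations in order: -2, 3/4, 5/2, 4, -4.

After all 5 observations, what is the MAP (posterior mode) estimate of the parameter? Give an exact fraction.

83/188

obs 1: x=-2 → posterior Normal(-2/19, 84/95)
obs 2: x=3/4 → posterior Normal(1/8, 42/65)
obs 3: x=5/2 → posterior Normal(83/132, 28/55)
obs 4: x=4 → posterior Normal(39/32, 21/50)
obs 5: x=-4 → posterior Normal(83/188, 84/235)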